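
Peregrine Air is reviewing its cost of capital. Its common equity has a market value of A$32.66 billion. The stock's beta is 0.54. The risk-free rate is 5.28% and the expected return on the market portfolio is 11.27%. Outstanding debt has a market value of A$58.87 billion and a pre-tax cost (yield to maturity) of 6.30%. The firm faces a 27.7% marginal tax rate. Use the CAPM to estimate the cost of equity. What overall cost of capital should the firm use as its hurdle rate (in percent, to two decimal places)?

5.97%

Market risk premium = 11.27% − 5.28% = 5.99%.
Cost of equity via CAPM: Re = 5.28% + 0.54 × 5.99% = 8.5146%.
Total capital V = 32.66 + 58.87 = 91.53.
Equity: weight = 32.66/91.53 = 0.3568; cost = 8.5146%.
Debt: weight = 58.87/91.53 = 0.6432; after-tax cost = 6.3% × (1 − 27.7%) = 4.5549%.
WACC = 0.3568 × 8.5146% + 0.6432 × 4.5549% = 5.9678%.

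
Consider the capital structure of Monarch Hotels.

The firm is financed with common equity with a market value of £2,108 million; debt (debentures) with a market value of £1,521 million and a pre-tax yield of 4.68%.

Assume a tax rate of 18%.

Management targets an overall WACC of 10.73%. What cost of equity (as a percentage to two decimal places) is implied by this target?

15.70%

Total capital V = 2108 + 1521 = 3629.
Equity weight = 2108/3629 = 0.5809.
Debentures weight = 1521/3629 = 0.4191.
Debt contribution = 0.4191 × 4.68% × (1 − 18%) = 1.6084%.
Required equity contribution = 10.73% − 1.6084% = 9.1216%.
Re = 9.1216% / 0.5809 = 15.7031%.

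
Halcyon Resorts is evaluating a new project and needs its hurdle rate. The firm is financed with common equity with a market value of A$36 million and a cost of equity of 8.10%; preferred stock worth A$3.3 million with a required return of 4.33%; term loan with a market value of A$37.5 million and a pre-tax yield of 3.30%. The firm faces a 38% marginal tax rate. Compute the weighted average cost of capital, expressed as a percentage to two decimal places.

Total capital V = 36 + 3.3 + 37.5 = 76.8.
Equity: weight = 36/76.8 = 0.4688; cost = 8.1%.
Preferred: weight = 3.3/76.8 = 0.0430; cost = 4.33%.
Term loan: weight = 37.5/76.8 = 0.4883; after-tax cost = 3.3% × (1 − 38%) = 2.0460%.
WACC = 0.4688 × 8.1000% + 0.0430 × 4.3300% + 0.4883 × 2.0460% = 4.9820%.

4.98%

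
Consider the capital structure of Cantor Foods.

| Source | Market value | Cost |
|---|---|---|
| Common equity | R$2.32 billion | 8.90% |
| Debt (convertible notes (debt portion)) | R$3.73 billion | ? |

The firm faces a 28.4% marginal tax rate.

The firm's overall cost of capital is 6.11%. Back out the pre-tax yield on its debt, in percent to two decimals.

6.11%

Total capital V = 2.32 + 3.73 = 6.05.
Equity weight = 2.32/6.05 = 0.3835.
Convertible notes (debt portion) weight = 3.73/6.05 = 0.6165.
Equity contribution = 0.3835 × 8.9% = 3.4129%.
Remaining for debt = 6.11% − 3.4129% = 2.6971%.
Rd × (1 − 28.4%) × 0.6165 = 2.6971%  ⇒  Rd = 6.1099%.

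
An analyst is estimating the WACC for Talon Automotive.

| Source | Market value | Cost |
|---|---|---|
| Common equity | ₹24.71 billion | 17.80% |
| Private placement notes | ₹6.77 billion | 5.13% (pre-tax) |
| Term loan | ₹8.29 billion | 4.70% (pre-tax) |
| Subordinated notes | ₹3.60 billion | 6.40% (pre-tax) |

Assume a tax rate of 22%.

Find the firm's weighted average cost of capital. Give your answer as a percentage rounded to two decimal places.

11.88%

Total capital V = 24.71 + 6.77 + 8.29 + 3.6 = 43.37.
Equity: weight = 24.71/43.37 = 0.5697; cost = 17.8%.
Private placement notes: weight = 6.77/43.37 = 0.1561; after-tax cost = 5.13% × (1 − 22%) = 4.0014%.
Term loan: weight = 8.29/43.37 = 0.1911; after-tax cost = 4.7% × (1 − 22%) = 3.6660%.
Subordinated notes: weight = 3.6/43.37 = 0.0830; after-tax cost = 6.4% × (1 − 22%) = 4.9920%.
WACC = 0.5697 × 17.8000% + 0.1561 × 4.0014% + 0.1911 × 3.6660% + 0.0830 × 4.9920% = 11.8813%.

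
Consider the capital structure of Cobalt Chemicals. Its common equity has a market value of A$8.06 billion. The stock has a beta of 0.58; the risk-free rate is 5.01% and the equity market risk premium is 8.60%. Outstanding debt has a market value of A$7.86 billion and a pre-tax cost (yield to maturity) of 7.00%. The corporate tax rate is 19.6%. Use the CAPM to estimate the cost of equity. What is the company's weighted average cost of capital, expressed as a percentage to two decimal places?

7.84%

Cost of equity via CAPM: Re = 5.01% + 0.58 × 8.6% = 9.9980%.
Total capital V = 8.06 + 7.86 = 15.92.
Equity: weight = 8.06/15.92 = 0.5063; cost = 9.998%.
Debt: weight = 7.86/15.92 = 0.4937; after-tax cost = 7% × (1 − 19.6%) = 5.6280%.
WACC = 0.5063 × 9.9980% + 0.4937 × 5.6280% = 7.8404%.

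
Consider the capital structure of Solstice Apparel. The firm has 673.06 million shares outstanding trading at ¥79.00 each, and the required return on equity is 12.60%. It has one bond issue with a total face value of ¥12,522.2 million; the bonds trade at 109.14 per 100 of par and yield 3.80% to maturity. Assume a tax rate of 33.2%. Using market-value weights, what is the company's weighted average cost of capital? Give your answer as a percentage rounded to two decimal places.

Market value of equity E = 79.0 × 673.06m = 53171.74m. Market value of debt D = 12522.2m × 109.14/100 = 13666.72908m.
Total capital V = 53171.74 + 13666.72908 = 66838.46908.
Equity: weight = 53171.74/66838.46908 = 0.7955; cost = 12.6%.
Bonds outstanding: weight = 13666.72908/66838.46908 = 0.2045; after-tax cost = 3.8% × (1 − 33.2%) = 2.5384%.
WACC = 0.7955 × 12.6000% + 0.2045 × 2.5384% = 10.5427%.

10.54%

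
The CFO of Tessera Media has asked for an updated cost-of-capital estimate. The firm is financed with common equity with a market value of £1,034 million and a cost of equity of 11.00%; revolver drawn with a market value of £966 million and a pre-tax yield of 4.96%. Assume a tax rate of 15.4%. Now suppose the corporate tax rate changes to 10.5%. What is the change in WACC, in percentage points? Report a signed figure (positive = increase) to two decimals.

Current WACC:
Total capital V = 1034 + 966 = 2000.
Equity: weight = 1034/2000 = 0.5170; cost = 11%.
Revolver drawn: weight = 966/2000 = 0.4830; after-tax cost = 4.96% × (1 − 15.4%) = 4.1962%.
WACC = 0.5170 × 11.0000% + 0.4830 × 4.1962% = 7.7137%.
After the change:
Total capital V = 1034 + 966 = 2000.
Equity: weight = 1034/2000 = 0.5170; cost = 11%.
Revolver drawn: weight = 966/2000 = 0.4830; after-tax cost = 4.96% × (1 − 10.5%) = 4.4392%.
WACC = 0.5170 × 11.0000% + 0.4830 × 4.4392% = 7.8311%.
Change in WACC = 7.8311% − 7.7137% = 0.1174 pp.

+0.12 pp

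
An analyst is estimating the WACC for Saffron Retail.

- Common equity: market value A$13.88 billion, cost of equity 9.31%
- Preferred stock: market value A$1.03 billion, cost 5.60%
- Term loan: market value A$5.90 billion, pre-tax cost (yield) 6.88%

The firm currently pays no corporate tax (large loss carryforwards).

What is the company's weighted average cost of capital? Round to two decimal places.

Total capital V = 13.88 + 1.03 + 5.9 = 20.81.
Equity: weight = 13.88/20.81 = 0.6670; cost = 9.31%.
Preferred: weight = 1.03/20.81 = 0.0495; cost = 5.6%.
Term loan: weight = 5.9/20.81 = 0.2835; after-tax cost = 6.88% × (1 − 0%) = 6.8800%.
WACC = 0.6670 × 9.3100% + 0.0495 × 5.6000% + 0.2835 × 6.8800% = 8.4374%.

8.44%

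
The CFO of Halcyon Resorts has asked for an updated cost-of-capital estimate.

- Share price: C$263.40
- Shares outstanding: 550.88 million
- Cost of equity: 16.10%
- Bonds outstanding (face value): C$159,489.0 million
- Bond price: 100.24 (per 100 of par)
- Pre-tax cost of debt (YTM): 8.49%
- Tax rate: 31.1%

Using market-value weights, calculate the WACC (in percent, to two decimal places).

Market value of equity E = 263.4 × 550.88m = 145101.792m. Market value of debt D = 159489m × 100.24/100 = 159871.7736m.
Total capital V = 145101.792 + 159871.7736 = 304973.5656.
Equity: weight = 145101.792/304973.5656 = 0.4758; cost = 16.1%.
Bonds outstanding: weight = 159871.7736/304973.5656 = 0.5242; after-tax cost = 8.49% × (1 − 31.1%) = 5.8496%.
WACC = 0.4758 × 16.1000% + 0.5242 × 5.8496% = 10.7266%.

10.73%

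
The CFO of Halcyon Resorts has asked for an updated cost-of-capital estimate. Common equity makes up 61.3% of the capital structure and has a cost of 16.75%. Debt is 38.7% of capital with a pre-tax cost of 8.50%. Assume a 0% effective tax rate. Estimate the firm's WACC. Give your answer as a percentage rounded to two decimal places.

After-tax cost of debt = 8.5% × (1 − 0%) = 8.5000%.
WACC = 0.613 × 16.7500% + 0.387 × 8.5000% = 13.5572%.

13.56%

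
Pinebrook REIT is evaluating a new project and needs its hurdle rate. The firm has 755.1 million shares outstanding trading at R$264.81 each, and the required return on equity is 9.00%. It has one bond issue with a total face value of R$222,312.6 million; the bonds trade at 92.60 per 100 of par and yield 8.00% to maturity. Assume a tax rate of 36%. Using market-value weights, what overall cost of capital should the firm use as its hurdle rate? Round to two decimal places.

7.03%

Market value of equity E = 264.81 × 755.1m = 199958.031m. Market value of debt D = 222312.6m × 92.6/100 = 205861.4676m.
Total capital V = 199958.031 + 205861.4676 = 405819.4986.
Equity: weight = 199958.031/405819.4986 = 0.4927; cost = 9%.
Bonds outstanding: weight = 205861.4676/405819.4986 = 0.5073; after-tax cost = 8% × (1 − 36%) = 5.1200%.
WACC = 0.4927 × 9.0000% + 0.5073 × 5.1200% = 7.0318%.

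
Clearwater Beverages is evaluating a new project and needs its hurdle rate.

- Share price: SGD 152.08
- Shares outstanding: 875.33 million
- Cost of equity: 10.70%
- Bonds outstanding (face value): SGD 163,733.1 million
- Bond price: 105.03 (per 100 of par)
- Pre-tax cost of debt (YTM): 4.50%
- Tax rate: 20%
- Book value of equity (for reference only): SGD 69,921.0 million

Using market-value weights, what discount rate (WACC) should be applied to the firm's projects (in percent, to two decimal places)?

Market value of equity E = 152.08 × 875.33m = 133120.1864m. Market value of debt D = 163733.1m × 105.03/100 = 171968.87493m.
Total capital V = 133120.1864 + 171968.87493 = 305089.06133.
Equity: weight = 133120.1864/305089.06133 = 0.4363; cost = 10.7%.
Bonds outstanding: weight = 171968.87493/305089.06133 = 0.5637; after-tax cost = 4.5% × (1 − 20%) = 3.6000%.
WACC = 0.4363 × 10.7000% + 0.5637 × 3.6000% = 6.6980%.

6.70%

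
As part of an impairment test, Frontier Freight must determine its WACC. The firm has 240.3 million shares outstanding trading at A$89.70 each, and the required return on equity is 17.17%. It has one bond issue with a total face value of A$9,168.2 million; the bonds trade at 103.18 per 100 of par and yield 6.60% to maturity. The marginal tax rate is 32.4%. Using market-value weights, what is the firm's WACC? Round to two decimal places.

13.29%

Market value of equity E = 89.7 × 240.3m = 21554.91m. Market value of debt D = 9168.2m × 103.18/100 = 9459.74876m.
Total capital V = 21554.91 + 9459.74876 = 31014.65876.
Equity: weight = 21554.91/31014.65876 = 0.6950; cost = 17.17%.
Bonds outstanding: weight = 9459.74876/31014.65876 = 0.3050; after-tax cost = 6.6% × (1 − 32.4%) = 4.4616%.
WACC = 0.6950 × 17.1700% + 0.3050 × 4.4616% = 13.2938%.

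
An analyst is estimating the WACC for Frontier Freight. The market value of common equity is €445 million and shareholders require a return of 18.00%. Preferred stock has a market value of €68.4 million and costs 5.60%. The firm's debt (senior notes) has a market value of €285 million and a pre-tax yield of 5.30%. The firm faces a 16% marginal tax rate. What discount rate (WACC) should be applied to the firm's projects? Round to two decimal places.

Total capital V = 445 + 68.4 + 285 = 798.4.
Equity: weight = 445/798.4 = 0.5574; cost = 18%.
Preferred: weight = 68.4/798.4 = 0.0857; cost = 5.6%.
Senior notes: weight = 285/798.4 = 0.3570; after-tax cost = 5.3% × (1 − 16%) = 4.4520%.
WACC = 0.5574 × 18.0000% + 0.0857 × 5.6000% + 0.3570 × 4.4520% = 12.1015%.

12.10%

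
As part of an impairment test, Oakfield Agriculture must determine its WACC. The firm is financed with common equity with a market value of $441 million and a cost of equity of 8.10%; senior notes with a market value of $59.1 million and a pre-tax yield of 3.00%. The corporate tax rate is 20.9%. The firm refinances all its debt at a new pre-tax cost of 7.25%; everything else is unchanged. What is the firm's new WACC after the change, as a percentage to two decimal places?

After the change:
Total capital V = 441 + 59.1 = 500.1.
Equity: weight = 441/500.1 = 0.8818; cost = 8.1%.
Senior notes: weight = 59.1/500.1 = 0.1182; after-tax cost = 7.25% × (1 − 20.9%) = 5.7348%.
WACC = 0.8818 × 8.1000% + 0.1182 × 5.7348% = 7.8205%.

7.82%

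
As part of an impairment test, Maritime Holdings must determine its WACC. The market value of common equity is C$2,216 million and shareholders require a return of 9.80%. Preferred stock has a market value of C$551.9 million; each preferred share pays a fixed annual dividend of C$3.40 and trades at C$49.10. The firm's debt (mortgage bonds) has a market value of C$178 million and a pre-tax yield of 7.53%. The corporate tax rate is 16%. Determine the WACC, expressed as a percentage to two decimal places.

Cost of preferred: Rp = 3.4 / 49.1 = 6.9246%.
Total capital V = 2216 + 551.9 + 178 = 2945.9.
Equity: weight = 2216/2945.9 = 0.7522; cost = 9.8%.
Preferred: weight = 551.9/2945.9 = 0.1873; cost = 6.9246%.
Mortgage bonds: weight = 178/2945.9 = 0.0604; after-tax cost = 7.53% × (1 − 16%) = 6.3252%.
WACC = 0.7522 × 9.8000% + 0.1873 × 6.9246% + 0.0604 × 6.3252% = 9.0514%.

9.05%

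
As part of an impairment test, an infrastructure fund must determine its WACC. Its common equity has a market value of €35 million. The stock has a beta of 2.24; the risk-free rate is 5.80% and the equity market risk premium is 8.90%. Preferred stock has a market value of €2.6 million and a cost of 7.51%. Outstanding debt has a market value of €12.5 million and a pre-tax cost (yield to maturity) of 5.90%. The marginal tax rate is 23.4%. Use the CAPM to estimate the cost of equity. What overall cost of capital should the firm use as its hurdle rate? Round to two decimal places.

19.50%

Cost of equity via CAPM: Re = 5.8% + 2.24 × 8.9% = 25.7360%.
Total capital V = 35 + 2.6 + 12.5 = 50.1.
Equity: weight = 35/50.1 = 0.6986; cost = 25.736%.
Preferred: weight = 2.6/50.1 = 0.0519; cost = 7.51%.
Debt: weight = 12.5/50.1 = 0.2495; after-tax cost = 5.9% × (1 − 23.4%) = 4.5194%.
WACC = 0.6986 × 25.7360% + 0.0519 × 7.5100% + 0.2495 × 4.5194% = 19.4966%.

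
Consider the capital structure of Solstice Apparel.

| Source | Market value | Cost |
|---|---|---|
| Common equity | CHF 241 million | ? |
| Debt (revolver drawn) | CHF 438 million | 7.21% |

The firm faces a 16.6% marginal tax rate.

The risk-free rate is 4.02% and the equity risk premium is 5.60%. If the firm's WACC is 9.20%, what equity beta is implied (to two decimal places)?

1.96

Total capital V = 241 + 438 = 679.
Equity weight = 241/679 = 0.3549.
Revolver drawn weight = 438/679 = 0.6451.
Debt contribution = 0.6451 × 7.21% × (1 − 16.6%) = 3.8789%.
Required equity contribution = 9.2% − 3.8789% = 5.3211%  ⇒  Re = 14.9919%.
CAPM: 14.9919% = 4.02% + β × 5.6%  ⇒  β = 1.9593.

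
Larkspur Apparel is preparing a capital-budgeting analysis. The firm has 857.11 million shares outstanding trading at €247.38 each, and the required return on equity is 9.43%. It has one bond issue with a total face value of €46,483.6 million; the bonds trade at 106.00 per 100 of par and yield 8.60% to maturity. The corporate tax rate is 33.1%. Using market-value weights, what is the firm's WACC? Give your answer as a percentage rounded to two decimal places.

8.74%

Market value of equity E = 247.38 × 857.11m = 212031.8718m. Market value of debt D = 46483.6m × 106.0/100 = 49272.616m.
Total capital V = 212031.8718 + 49272.616 = 261304.4878.
Equity: weight = 212031.8718/261304.4878 = 0.8114; cost = 9.43%.
Bonds outstanding: weight = 49272.616/261304.4878 = 0.1886; after-tax cost = 8.6% × (1 − 33.1%) = 5.7534%.
WACC = 0.8114 × 9.4300% + 0.1886 × 5.7534% = 8.7367%.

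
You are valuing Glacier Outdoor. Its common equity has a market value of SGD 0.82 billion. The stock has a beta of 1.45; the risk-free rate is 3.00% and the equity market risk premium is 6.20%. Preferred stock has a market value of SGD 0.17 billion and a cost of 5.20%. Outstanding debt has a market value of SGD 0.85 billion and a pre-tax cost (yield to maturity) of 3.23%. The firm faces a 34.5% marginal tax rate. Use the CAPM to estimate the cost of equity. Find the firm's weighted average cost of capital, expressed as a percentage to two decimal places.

6.80%

Cost of equity via CAPM: Re = 3.0% + 1.45 × 6.2% = 11.9900%.
Total capital V = 0.82 + 0.17 + 0.85 = 1.84.
Equity: weight = 0.82/1.84 = 0.4457; cost = 11.99%.
Preferred: weight = 0.17/1.84 = 0.0924; cost = 5.2%.
Debt: weight = 0.85/1.84 = 0.4620; after-tax cost = 3.23% × (1 − 34.5%) = 2.1157%.
WACC = 0.4457 × 11.9900% + 0.0924 × 5.2000% + 0.4620 × 2.1157% = 6.8011%.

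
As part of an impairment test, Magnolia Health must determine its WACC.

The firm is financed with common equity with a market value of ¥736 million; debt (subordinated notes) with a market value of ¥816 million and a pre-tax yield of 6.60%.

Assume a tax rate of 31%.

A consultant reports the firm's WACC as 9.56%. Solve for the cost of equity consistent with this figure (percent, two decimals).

Total capital V = 736 + 816 = 1552.
Equity weight = 736/1552 = 0.4742.
Subordinated notes weight = 816/1552 = 0.5258.
Debt contribution = 0.5258 × 6.6% × (1 − 31%) = 2.3944%.
Required equity contribution = 9.56% − 2.3944% = 7.1656%.
Re = 7.1656% / 0.4742 = 15.1101%.

15.11%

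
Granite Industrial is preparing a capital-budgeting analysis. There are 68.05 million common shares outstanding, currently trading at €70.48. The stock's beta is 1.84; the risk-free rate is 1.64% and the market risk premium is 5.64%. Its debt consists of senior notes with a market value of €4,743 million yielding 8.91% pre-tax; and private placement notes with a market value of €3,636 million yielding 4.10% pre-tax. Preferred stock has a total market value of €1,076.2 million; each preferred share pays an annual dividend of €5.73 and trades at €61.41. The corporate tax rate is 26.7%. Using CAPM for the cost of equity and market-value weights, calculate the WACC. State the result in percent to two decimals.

7.69%

Cost of equity via CAPM: Re = 1.64% + 1.84 × 5.64% = 12.0176%.
Cost of preferred: Rp = 5.73 / 61.41 = 9.3307%.
Market value of equity E = 70.48 × 68.05m = 4796.164m.
Total capital V = 4796.164 + 1076.2 + 4743 + 3636 = 14251.364.
Equity: weight = 4796.164/14251.364 = 0.3365; cost = 12.0176%.
Preferred: weight = 1076.2/14251.364 = 0.0755; cost = 9.3307%.
Senior notes: weight = 4743/14251.364 = 0.3328; after-tax cost = 8.91% × (1 − 26.7%) = 6.5310%.
Private placement notes: weight = 3636/14251.364 = 0.2551; after-tax cost = 4.1% × (1 − 26.7%) = 3.0053%.
WACC = 0.3365 × 12.0176% + 0.0755 × 9.3307% + 0.3328 × 6.5310% + 0.2551 × 3.0053% = 7.6894%.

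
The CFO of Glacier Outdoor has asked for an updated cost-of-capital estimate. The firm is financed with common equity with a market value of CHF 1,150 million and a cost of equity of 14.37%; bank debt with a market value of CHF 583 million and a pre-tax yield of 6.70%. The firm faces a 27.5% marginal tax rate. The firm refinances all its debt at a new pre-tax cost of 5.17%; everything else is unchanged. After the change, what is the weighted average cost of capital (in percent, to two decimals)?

After the change:
Total capital V = 1150 + 583 = 1733.
Equity: weight = 1150/1733 = 0.6636; cost = 14.37%.
Bank debt: weight = 583/1733 = 0.3364; after-tax cost = 5.17% × (1 − 27.5%) = 3.7482%.
WACC = 0.6636 × 14.3700% + 0.3364 × 3.7482% = 10.7967%.

10.80%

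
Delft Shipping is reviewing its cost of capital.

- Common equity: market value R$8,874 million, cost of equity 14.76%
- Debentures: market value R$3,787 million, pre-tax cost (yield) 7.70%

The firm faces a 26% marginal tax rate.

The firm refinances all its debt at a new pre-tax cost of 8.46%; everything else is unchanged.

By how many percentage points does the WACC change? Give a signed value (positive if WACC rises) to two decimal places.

Current WACC:
Total capital V = 8874 + 3787 = 12661.
Equity: weight = 8874/12661 = 0.7009; cost = 14.76%.
Debentures: weight = 3787/12661 = 0.2991; after-tax cost = 7.7% × (1 − 26%) = 5.6980%.
WACC = 0.7009 × 14.7600% + 0.2991 × 5.6980% = 12.0495%.
After the change:
Total capital V = 8874 + 3787 = 12661.
Equity: weight = 8874/12661 = 0.7009; cost = 14.76%.
Debentures: weight = 3787/12661 = 0.2991; after-tax cost = 8.46% × (1 − 26%) = 6.2604%.
WACC = 0.7009 × 14.7600% + 0.2991 × 6.2604% = 12.2177%.
Change in WACC = 12.2177% − 12.0495% = 0.1682 pp.

+0.17 pp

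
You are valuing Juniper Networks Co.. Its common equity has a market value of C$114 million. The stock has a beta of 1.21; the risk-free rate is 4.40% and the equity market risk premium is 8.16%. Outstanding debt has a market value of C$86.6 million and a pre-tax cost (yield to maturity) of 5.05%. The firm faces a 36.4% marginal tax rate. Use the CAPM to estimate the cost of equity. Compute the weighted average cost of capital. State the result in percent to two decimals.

9.50%

Cost of equity via CAPM: Re = 4.4% + 1.21 × 8.16% = 14.2736%.
Total capital V = 114 + 86.6 = 200.6.
Equity: weight = 114/200.6 = 0.5683; cost = 14.2736%.
Debt: weight = 86.6/200.6 = 0.4317; after-tax cost = 5.05% × (1 − 36.4%) = 3.2118%.
WACC = 0.5683 × 14.2736% + 0.4317 × 3.2118% = 9.4982%.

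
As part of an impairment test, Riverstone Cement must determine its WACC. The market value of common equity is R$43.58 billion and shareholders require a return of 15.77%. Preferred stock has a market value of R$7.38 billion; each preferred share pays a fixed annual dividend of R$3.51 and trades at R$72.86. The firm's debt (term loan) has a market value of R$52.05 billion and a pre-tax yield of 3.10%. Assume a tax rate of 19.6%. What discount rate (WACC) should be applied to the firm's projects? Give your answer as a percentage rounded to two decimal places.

8.28%

Cost of preferred: Rp = 3.51 / 72.86 = 4.8175%.
Total capital V = 43.58 + 7.38 + 52.05 = 103.01.
Equity: weight = 43.58/103.01 = 0.4231; cost = 15.77%.
Preferred: weight = 7.38/103.01 = 0.0716; cost = 4.8175%.
Term loan: weight = 52.05/103.01 = 0.5053; after-tax cost = 3.1% × (1 − 19.6%) = 2.4924%.
WACC = 0.4231 × 15.7700% + 0.0716 × 4.8175% + 0.5053 × 2.4924% = 8.2763%.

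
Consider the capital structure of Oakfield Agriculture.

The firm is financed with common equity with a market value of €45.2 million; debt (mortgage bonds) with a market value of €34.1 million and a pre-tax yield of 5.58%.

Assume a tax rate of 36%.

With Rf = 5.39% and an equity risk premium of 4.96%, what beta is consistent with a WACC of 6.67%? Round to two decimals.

0.73

Total capital V = 45.2 + 34.1 = 79.3.
Equity weight = 45.2/79.3 = 0.5700.
Mortgage bonds weight = 34.1/79.3 = 0.4300.
Debt contribution = 0.4300 × 5.58% × (1 − 36%) = 1.5357%.
Required equity contribution = 6.67% − 1.5357% = 5.1343%  ⇒  Re = 9.0078%.
CAPM: 9.0078% = 5.39% + β × 4.96%  ⇒  β = 0.7294.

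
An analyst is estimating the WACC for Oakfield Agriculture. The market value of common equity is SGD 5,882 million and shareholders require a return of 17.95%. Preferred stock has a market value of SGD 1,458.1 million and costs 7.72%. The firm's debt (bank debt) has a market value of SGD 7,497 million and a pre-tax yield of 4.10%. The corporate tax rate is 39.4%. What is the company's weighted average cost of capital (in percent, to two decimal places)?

Total capital V = 5882 + 1458.1 + 7497 = 14837.1.
Equity: weight = 5882/14837.1 = 0.3964; cost = 17.95%.
Preferred: weight = 1458.1/14837.1 = 0.0983; cost = 7.72%.
Bank debt: weight = 7497/14837.1 = 0.5053; after-tax cost = 4.1% × (1 − 39.4%) = 2.4846%.
WACC = 0.3964 × 17.9500% + 0.0983 × 7.7200% + 0.5053 × 2.4846% = 9.1302%.

9.13%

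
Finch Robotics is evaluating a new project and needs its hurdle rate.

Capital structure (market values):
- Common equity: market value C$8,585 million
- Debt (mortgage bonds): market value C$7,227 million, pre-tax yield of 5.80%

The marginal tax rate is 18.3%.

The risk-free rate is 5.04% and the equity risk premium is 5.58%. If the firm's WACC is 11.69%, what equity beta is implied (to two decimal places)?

Total capital V = 8585 + 7227 = 15812.
Equity weight = 8585/15812 = 0.5429.
Mortgage bonds weight = 7227/15812 = 0.4571.
Debt contribution = 0.4571 × 5.8% × (1 − 18.3%) = 2.1658%.
Required equity contribution = 11.69% − 2.1658% = 9.5242%  ⇒  Re = 17.5418%.
CAPM: 17.5418% = 5.04% + β × 5.58%  ⇒  β = 2.2405.

2.24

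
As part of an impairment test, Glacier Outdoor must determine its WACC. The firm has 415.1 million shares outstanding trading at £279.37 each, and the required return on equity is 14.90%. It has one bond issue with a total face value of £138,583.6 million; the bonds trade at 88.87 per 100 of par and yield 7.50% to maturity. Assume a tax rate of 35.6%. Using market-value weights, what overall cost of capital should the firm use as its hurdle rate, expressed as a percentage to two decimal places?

9.71%

Market value of equity E = 279.37 × 415.1m = 115966.487m. Market value of debt D = 138583.6m × 88.87/100 = 123159.24532m.
Total capital V = 115966.487 + 123159.24532 = 239125.73232.
Equity: weight = 115966.487/239125.73232 = 0.4850; cost = 14.9%.
Bonds outstanding: weight = 123159.24532/239125.73232 = 0.5150; after-tax cost = 7.5% × (1 − 35.6%) = 4.8300%.
WACC = 0.4850 × 14.9000% + 0.5150 × 4.8300% = 9.7136%.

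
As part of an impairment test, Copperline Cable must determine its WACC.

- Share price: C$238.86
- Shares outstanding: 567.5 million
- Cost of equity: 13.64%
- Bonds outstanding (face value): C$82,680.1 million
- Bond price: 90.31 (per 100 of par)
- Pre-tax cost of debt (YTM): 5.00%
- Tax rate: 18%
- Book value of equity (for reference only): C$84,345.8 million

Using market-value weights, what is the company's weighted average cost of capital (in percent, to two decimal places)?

Market value of equity E = 238.86 × 567.5m = 135553.05m. Market value of debt D = 82680.1m × 90.31/100 = 74668.39831m.
Total capital V = 135553.05 + 74668.39831 = 210221.44831.
Equity: weight = 135553.05/210221.44831 = 0.6448; cost = 13.64%.
Bonds outstanding: weight = 74668.39831/210221.44831 = 0.3552; after-tax cost = 5% × (1 − 18%) = 4.1000%.
WACC = 0.6448 × 13.6400% + 0.3552 × 4.1000% = 10.2515%.

10.25%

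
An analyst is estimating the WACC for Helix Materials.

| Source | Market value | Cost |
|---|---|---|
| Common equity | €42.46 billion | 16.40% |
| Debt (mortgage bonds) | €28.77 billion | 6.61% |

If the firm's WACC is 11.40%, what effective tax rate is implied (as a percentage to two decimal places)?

Total capital V = 42.46 + 28.77 = 71.23.
Equity weight = 42.46/71.23 = 0.5961.
Mortgage bonds weight = 28.77/71.23 = 0.4039.
Equity contribution = 0.5961 × 16.4% = 9.7760%.
Debt contribution must be 11.4% − 9.7760% = 1.6240%.
0.4039 × 6.61% × (1 − T) = 1.6240%  ⇒  (1 − T) = 0.6083.
T = 39.1712%.

39.17%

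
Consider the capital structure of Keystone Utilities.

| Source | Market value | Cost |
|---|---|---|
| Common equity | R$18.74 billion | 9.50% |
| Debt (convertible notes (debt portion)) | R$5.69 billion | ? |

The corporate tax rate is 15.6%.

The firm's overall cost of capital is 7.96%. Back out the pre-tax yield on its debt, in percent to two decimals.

3.42%

Total capital V = 18.74 + 5.69 = 24.43.
Equity weight = 18.74/24.43 = 0.7671.
Convertible notes (debt portion) weight = 5.69/24.43 = 0.2329.
Equity contribution = 0.7671 × 9.5% = 7.2874%.
Remaining for debt = 7.96% − 7.2874% = 0.6726%.
Rd × (1 − 15.6%) × 0.2329 = 0.6726%  ⇒  Rd = 3.4218%.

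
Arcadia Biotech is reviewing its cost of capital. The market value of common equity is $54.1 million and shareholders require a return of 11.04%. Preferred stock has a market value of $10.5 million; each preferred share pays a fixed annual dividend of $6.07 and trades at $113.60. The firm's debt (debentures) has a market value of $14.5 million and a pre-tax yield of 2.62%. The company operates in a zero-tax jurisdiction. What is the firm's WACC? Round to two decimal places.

8.74%

Cost of preferred: Rp = 6.07 / 113.6 = 5.3433%.
Total capital V = 54.1 + 10.5 + 14.5 = 79.1.
Equity: weight = 54.1/79.1 = 0.6839; cost = 11.04%.
Preferred: weight = 10.5/79.1 = 0.1327; cost = 5.3433%.
Debentures: weight = 14.5/79.1 = 0.1833; after-tax cost = 2.62% × (1 − 0%) = 2.6200%.
WACC = 0.6839 × 11.0400% + 0.1327 × 5.3433% + 0.1833 × 2.6200% = 8.7403%.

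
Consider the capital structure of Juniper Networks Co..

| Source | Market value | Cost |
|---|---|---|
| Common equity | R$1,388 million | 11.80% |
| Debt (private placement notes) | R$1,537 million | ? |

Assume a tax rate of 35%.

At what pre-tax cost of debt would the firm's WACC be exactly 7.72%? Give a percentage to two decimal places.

6.21%

Total capital V = 1388 + 1537 = 2925.
Equity weight = 1388/2925 = 0.4745.
Private placement notes weight = 1537/2925 = 0.5255.
Equity contribution = 0.4745 × 11.8% = 5.5995%.
Remaining for debt = 7.72% − 5.5995% = 2.1205%.
Rd × (1 − 35%) × 0.5255 = 2.1205%  ⇒  Rd = 6.2085%.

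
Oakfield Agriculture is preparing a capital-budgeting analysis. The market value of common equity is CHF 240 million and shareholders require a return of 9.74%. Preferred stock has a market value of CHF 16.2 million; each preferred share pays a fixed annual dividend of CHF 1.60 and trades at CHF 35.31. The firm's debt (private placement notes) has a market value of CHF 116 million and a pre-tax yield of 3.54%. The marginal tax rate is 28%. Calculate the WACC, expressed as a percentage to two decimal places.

7.27%

Cost of preferred: Rp = 1.6 / 35.31 = 4.5313%.
Total capital V = 240 + 16.2 + 116 = 372.2.
Equity: weight = 240/372.2 = 0.6448; cost = 9.74%.
Preferred: weight = 16.2/372.2 = 0.0435; cost = 4.5313%.
Private placement notes: weight = 116/372.2 = 0.3117; after-tax cost = 3.54% × (1 − 28%) = 2.5488%.
WACC = 0.6448 × 9.7400% + 0.0435 × 4.5313% + 0.3117 × 2.5488% = 7.2721%.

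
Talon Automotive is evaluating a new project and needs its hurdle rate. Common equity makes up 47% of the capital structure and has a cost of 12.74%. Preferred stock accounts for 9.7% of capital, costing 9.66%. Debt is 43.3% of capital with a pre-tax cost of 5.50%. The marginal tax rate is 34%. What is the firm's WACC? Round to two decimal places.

After-tax cost of debt = 5.5% × (1 − 34%) = 3.6300%.
WACC = 0.470 × 12.7400% + 0.097 × 9.6600% + 0.433 × 3.6300% = 8.4966%.

8.50%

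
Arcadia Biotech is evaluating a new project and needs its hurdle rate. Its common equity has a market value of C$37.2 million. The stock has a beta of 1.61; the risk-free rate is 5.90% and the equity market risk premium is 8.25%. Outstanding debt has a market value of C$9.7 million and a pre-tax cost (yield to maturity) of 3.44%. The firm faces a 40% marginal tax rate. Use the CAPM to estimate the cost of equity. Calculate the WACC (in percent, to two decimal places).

Cost of equity via CAPM: Re = 5.9% + 1.61 × 8.25% = 19.1825%.
Total capital V = 37.2 + 9.7 = 46.9.
Equity: weight = 37.2/46.9 = 0.7932; cost = 19.1825%.
Debt: weight = 9.7/46.9 = 0.2068; after-tax cost = 3.44% × (1 − 40%) = 2.0640%.
WACC = 0.7932 × 19.1825% + 0.2068 × 2.0640% = 15.6420%.

15.64%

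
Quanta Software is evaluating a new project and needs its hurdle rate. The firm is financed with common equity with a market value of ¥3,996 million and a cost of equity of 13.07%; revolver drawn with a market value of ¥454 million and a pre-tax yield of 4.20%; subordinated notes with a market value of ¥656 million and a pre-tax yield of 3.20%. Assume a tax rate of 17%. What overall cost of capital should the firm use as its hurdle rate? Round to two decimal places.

10.88%

Total capital V = 3996 + 454 + 656 = 5106.
Equity: weight = 3996/5106 = 0.7826; cost = 13.07%.
Revolver drawn: weight = 454/5106 = 0.0889; after-tax cost = 4.2% × (1 − 17%) = 3.4860%.
Subordinated notes: weight = 656/5106 = 0.1285; after-tax cost = 3.2% × (1 − 17%) = 2.6560%.
WACC = 0.7826 × 13.0700% + 0.0889 × 3.4860% + 0.1285 × 2.6560% = 10.8799%.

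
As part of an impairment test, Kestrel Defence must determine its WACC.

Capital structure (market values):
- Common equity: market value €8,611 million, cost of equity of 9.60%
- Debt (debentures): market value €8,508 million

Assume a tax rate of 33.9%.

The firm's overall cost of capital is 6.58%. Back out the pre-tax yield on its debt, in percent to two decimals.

Total capital V = 8611 + 8508 = 17119.
Equity weight = 8611/17119 = 0.5030.
Debentures weight = 8508/17119 = 0.4970.
Equity contribution = 0.5030 × 9.6% = 4.8289%.
Remaining for debt = 6.58% − 4.8289% = 1.7511%.
Rd × (1 − 33.9%) × 0.4970 = 1.7511%  ⇒  Rd = 5.3305%.

5.33%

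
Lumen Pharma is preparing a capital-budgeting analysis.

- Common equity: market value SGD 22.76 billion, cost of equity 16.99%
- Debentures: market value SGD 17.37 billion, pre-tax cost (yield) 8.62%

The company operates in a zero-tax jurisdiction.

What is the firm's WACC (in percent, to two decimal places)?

13.37%

Total capital V = 22.76 + 17.37 = 40.13.
Equity: weight = 22.76/40.13 = 0.5672; cost = 16.99%.
Debentures: weight = 17.37/40.13 = 0.4328; after-tax cost = 8.62% × (1 − 0%) = 8.6200%.
WACC = 0.5672 × 16.9900% + 0.4328 × 8.6200% = 13.3671%.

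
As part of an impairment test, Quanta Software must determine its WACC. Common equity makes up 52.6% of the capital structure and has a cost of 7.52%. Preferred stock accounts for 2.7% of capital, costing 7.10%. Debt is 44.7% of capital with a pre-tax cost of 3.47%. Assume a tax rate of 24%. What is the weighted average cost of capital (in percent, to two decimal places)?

After-tax cost of debt = 3.47% × (1 − 24%) = 2.6372%.
WACC = 0.526 × 7.5200% + 0.027 × 7.1000% + 0.447 × 2.6372% = 5.3260%.

5.33%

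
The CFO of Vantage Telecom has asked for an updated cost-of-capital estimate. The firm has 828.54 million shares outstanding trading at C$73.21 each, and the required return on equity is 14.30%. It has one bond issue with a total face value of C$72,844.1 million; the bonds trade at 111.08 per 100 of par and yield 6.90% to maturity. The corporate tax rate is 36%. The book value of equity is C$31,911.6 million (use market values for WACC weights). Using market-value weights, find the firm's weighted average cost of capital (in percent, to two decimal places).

8.65%

Market value of equity E = 73.21 × 828.54m = 60657.4134m. Market value of debt D = 72844.1m × 111.08/100 = 80915.22628m.
Total capital V = 60657.4134 + 80915.22628 = 141572.63968.
Equity: weight = 60657.4134/141572.63968 = 0.4285; cost = 14.3%.
Bonds outstanding: weight = 80915.22628/141572.63968 = 0.5715; after-tax cost = 6.9% × (1 − 36%) = 4.4160%.
WACC = 0.4285 × 14.3000% + 0.5715 × 4.4160% = 8.6508%.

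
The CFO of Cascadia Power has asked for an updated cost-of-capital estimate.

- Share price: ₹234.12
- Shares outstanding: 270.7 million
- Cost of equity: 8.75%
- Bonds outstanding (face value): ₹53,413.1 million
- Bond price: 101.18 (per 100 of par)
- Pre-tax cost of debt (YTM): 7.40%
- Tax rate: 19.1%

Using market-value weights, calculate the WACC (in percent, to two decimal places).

7.48%

Market value of equity E = 234.12 × 270.7m = 63376.284m. Market value of debt D = 53413.1m × 101.18/100 = 54043.37458m.
Total capital V = 63376.284 + 54043.37458 = 117419.65858.
Equity: weight = 63376.284/117419.65858 = 0.5397; cost = 8.75%.
Bonds outstanding: weight = 54043.37458/117419.65858 = 0.4603; after-tax cost = 7.4% × (1 − 19.1%) = 5.9866%.
WACC = 0.5397 × 8.7500% + 0.4603 × 5.9866% = 7.4781%.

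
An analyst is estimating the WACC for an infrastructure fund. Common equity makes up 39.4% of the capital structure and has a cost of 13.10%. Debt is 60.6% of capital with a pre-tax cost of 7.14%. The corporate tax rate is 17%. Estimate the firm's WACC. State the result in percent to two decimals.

After-tax cost of debt = 7.14% × (1 − 17%) = 5.9262%.
WACC = 0.394 × 13.1000% + 0.606 × 5.9262% = 8.7527%.

8.75%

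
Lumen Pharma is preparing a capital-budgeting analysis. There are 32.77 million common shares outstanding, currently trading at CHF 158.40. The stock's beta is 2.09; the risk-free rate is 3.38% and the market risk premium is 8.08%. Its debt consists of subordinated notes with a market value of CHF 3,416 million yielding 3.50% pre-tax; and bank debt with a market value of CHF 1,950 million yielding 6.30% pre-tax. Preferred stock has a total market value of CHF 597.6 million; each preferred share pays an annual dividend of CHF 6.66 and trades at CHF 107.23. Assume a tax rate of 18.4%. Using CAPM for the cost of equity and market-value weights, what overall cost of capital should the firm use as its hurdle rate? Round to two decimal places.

11.54%

Cost of equity via CAPM: Re = 3.38% + 2.09 × 8.08% = 20.2672%.
Cost of preferred: Rp = 6.66 / 107.23 = 6.2109%.
Market value of equity E = 158.4 × 32.77m = 5190.768m.
Total capital V = 5190.768 + 597.6 + 3416 + 1950 = 11154.368.
Equity: weight = 5190.768/11154.368 = 0.4654; cost = 20.2672%.
Preferred: weight = 597.6/11154.368 = 0.0536; cost = 6.2109%.
Subordinated notes: weight = 3416/11154.368 = 0.3062; after-tax cost = 3.5% × (1 − 18.4%) = 2.8560%.
Bank debt: weight = 1950/11154.368 = 0.1748; after-tax cost = 6.3% × (1 − 18.4%) = 5.1408%.
WACC = 0.4654 × 20.2672% + 0.0536 × 6.2109% + 0.3062 × 2.8560% + 0.1748 × 5.1408% = 11.5376%.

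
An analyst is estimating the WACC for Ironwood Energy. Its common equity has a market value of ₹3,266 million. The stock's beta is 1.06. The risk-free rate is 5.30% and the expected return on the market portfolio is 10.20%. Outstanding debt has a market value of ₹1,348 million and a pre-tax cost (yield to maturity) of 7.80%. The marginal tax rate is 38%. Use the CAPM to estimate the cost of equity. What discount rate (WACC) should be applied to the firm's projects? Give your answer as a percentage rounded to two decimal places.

8.84%

Market risk premium = 10.2% − 5.3% = 4.9%.
Cost of equity via CAPM: Re = 5.3% + 1.06 × 4.9% = 10.4940%.
Total capital V = 3266 + 1348 = 4614.
Equity: weight = 3266/4614 = 0.7078; cost = 10.494%.
Debt: weight = 1348/4614 = 0.2922; after-tax cost = 7.8% × (1 − 38%) = 4.8360%.
WACC = 0.7078 × 10.4940% + 0.2922 × 4.8360% = 8.8410%.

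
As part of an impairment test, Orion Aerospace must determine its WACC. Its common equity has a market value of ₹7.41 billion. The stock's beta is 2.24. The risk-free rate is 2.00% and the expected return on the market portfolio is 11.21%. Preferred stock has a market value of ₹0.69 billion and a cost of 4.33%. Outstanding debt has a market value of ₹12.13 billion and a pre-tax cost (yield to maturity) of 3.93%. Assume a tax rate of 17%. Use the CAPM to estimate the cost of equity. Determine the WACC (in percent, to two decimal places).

Market risk premium = 11.21% − 2.0% = 9.21%.
Cost of equity via CAPM: Re = 2.0% + 2.24 × 9.21% = 22.6304%.
Total capital V = 7.41 + 0.69 + 12.13 = 20.23.
Equity: weight = 7.41/20.23 = 0.3663; cost = 22.6304%.
Preferred: weight = 0.69/20.23 = 0.0341; cost = 4.33%.
Debt: weight = 12.13/20.23 = 0.5996; after-tax cost = 3.93% × (1 − 17%) = 3.2619%.
WACC = 0.3663 × 22.6304% + 0.0341 × 4.3300% + 0.5996 × 3.2619% = 10.3928%.

10.39%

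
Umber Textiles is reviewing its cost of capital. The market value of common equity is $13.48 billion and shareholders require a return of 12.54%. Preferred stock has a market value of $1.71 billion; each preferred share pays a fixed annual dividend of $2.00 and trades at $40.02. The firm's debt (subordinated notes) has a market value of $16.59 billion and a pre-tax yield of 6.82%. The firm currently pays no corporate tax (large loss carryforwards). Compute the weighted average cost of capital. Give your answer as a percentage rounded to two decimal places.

9.15%

Cost of preferred: Rp = 2.0 / 40.02 = 4.9975%.
Total capital V = 13.48 + 1.71 + 16.59 = 31.78.
Equity: weight = 13.48/31.78 = 0.4242; cost = 12.54%.
Preferred: weight = 1.71/31.78 = 0.0538; cost = 4.9975%.
Subordinated notes: weight = 16.59/31.78 = 0.5220; after-tax cost = 6.82% × (1 − 0%) = 6.8200%.
WACC = 0.4242 × 12.5400% + 0.0538 × 4.9975% + 0.5220 × 6.8200% = 9.1482%.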